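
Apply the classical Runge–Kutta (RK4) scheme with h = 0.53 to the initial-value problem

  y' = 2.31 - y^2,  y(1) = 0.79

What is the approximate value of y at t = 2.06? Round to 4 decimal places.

1.4651

RK4: k1 = f(t_n, y_n); k2 = f(t_n + h/2, y_n + (h/2)·k1); k3 = f(t_n + h/2, y_n + (h/2)·k2); k4 = f(t_n + h, y_n + h·k3); y_{n+1} = y_n + (h/6)·(k1 + 2k2 + 2k3 + k4).
t=1.000000, y=0.790000:
  k1 = f(1.000000, 0.790000) = 1.685900
  k2 = f(1.265000, 1.236764) = 0.780416
  k3 = f(1.265000, 0.996810) = 1.316369
  k4 = f(1.530000, 1.487676) = 0.096821
  y ← 0.790000 + (0.53/6)·(k1 + 2k2 + 2k3 + k4) = 1.317906
t=1.530000, y=1.317906:
  k1 = f(1.530000, 1.317906) = 0.573124
  k2 = f(1.795000, 1.469784) = 0.149736
  k3 = f(1.795000, 1.357586) = 0.466961
  k4 = f(2.060000, 1.565395) = -0.140462
  y ← 1.317906 + (0.53/6)·(k1 + 2k2 + 2k3 + k4) = 1.465074
y(2.06) ≈ 1.4651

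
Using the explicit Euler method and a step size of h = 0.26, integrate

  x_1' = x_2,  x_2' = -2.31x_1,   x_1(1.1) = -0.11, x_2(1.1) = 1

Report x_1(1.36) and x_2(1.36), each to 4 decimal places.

0.1500, 1.0661

Euler on (x_1,x_2): x_1_{n+1} = x_1_n + h·x_1', x_2_{n+1} = x_2_n + h·x_2'.
1.100000: (-0.110000, 1.000000); f=(1.000000, 0.254100) → (0.150000, 1.066066)
(x_1(1.36), x_2(1.36)) ≈ (0.1500, 1.0661)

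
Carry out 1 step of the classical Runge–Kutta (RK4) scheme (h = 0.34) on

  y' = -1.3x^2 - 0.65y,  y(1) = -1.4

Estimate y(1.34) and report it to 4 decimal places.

-1.6749

RK4: k1 = f(x_n, y_n); k2 = f(x_n + h/2, y_n + (h/2)·k1); k3 = f(x_n + h/2, y_n + (h/2)·k2); k4 = f(x_n + h, y_n + h·k3); y_{n+1} = y_n + (h/6)·(k1 + 2k2 + 2k3 + k4).
x=1.000000, y=-1.400000:
  k1 = f(1.000000, -1.400000) = -0.390000
  k2 = f(1.170000, -1.466300) = -0.826475
  k3 = f(1.170000, -1.540501) = -0.778245
  k4 = f(1.340000, -1.664603) = -1.252288
  y ← -1.400000 + (0.34/6)·(k1 + 2k2 + 2k3 + k4) = -1.674931
y(1.34) ≈ -1.6749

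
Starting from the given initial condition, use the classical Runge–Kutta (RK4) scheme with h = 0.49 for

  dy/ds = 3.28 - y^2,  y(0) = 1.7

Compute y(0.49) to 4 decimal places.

RK4: k1 = f(s_n, y_n); k2 = f(s_n + h/2, y_n + (h/2)·k1); k3 = f(s_n + h/2, y_n + (h/2)·k2); k4 = f(s_n + h, y_n + h·k3); y_{n+1} = y_n + (h/6)·(k1 + 2k2 + 2k3 + k4).
s=0.000000, y=1.700000:
  k1 = f(0.000000, 1.700000) = 0.390000
  k2 = f(0.245000, 1.795550) = 0.056000
  k3 = f(0.245000, 1.713720) = 0.343164
  k4 = f(0.490000, 1.868150) = -0.209985
  y ← 1.700000 + (0.49/6)·(k1 + 2k2 + 2k3 + k4) = 1.779898
y(0.49) ≈ 1.7799

1.7799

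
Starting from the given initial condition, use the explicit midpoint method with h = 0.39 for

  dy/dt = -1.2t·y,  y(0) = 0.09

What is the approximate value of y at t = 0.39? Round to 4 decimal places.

Midpoint: k1 = f(t_n, y_n); k2 = f(t_n + h/2, y_n + (h/2)·k1); y_{n+1} = y_n + h·k2.
t=0.000000, y=0.090000:
  k1 = f(0.000000, 0.090000) = 0.000000
  k2 = f(0.195000, 0.090000) = -0.021060
  y ← 0.090000 + 0.39·(-0.021060) = 0.081787
y(0.39) ≈ 0.0818

0.0818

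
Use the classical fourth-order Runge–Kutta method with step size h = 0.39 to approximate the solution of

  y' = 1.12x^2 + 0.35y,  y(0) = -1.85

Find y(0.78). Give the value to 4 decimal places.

RK4: k1 = f(x_n, y_n); k2 = f(x_n + h/2, y_n + (h/2)·k1); k3 = f(x_n + h/2, y_n + (h/2)·k2); k4 = f(x_n + h, y_n + h·k3); y_{n+1} = y_n + (h/6)·(k1 + 2k2 + 2k3 + k4).
x=0.000000, y=-1.850000:
  k1 = f(0.000000, -1.850000) = -0.647500
  k2 = f(0.195000, -1.976263) = -0.649104
  k3 = f(0.195000, -1.976575) = -0.649213
  k4 = f(0.390000, -2.103193) = -0.565766
  y ← -1.850000 + (0.39/6)·(k1 + 2k2 + 2k3 + k4) = -2.097644
x=0.390000, y=-2.097644:
  k1 = f(0.390000, -2.097644) = -0.563823
  k2 = f(0.585000, -2.207589) = -0.389364
  k3 = f(0.585000, -2.173570) = -0.377457
  k4 = f(0.780000, -2.244852) = -0.104290
  y ← -2.097644 + (0.39/6)·(k1 + 2k2 + 2k3 + k4) = -2.240758
y(0.78) ≈ -2.2408

-2.2408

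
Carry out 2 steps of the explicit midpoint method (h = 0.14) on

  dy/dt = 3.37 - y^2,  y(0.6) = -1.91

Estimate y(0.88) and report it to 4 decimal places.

Midpoint: k1 = f(t_n, y_n); k2 = f(t_n + h/2, y_n + (h/2)·k1); y_{n+1} = y_n + h·k2.
t=0.600000, y=-1.910000:
  k1 = f(0.600000, -1.910000) = -0.278100
  k2 = f(0.670000, -1.929467) = -0.352843
  y ← -1.910000 + 0.14·(-0.352843) = -1.959398
t=0.740000, y=-1.959398:
  k1 = f(0.740000, -1.959398) = -0.469241
  k2 = f(0.810000, -1.992245) = -0.599040
  y ← -1.959398 + 0.14·(-0.599040) = -2.043264
y(0.88) ≈ -2.0433

-2.0433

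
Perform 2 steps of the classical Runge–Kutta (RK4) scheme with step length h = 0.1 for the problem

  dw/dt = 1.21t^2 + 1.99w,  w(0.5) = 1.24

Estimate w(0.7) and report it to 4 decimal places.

RK4: k1 = f(t_n, w_n); k2 = f(t_n + h/2, w_n + (h/2)·k1); k3 = f(t_n + h/2, w_n + (h/2)·k2); k4 = f(t_n + h, w_n + h·k3); w_{n+1} = w_n + (h/6)·(k1 + 2k2 + 2k3 + k4).
t=0.500000, w=1.240000:
  k1 = f(0.500000, 1.240000) = 2.770100
  k2 = f(0.550000, 1.378505) = 3.109250
  k3 = f(0.550000, 1.395462) = 3.142995
  k4 = f(0.600000, 1.554300) = 3.528656
  w ← 1.240000 + (0.1/6)·(k1 + 2k2 + 2k3 + k4) = 1.553387
t=0.600000, w=1.553387:
  k1 = f(0.600000, 1.553387) = 3.526841
  k2 = f(0.650000, 1.729729) = 3.953387
  k3 = f(0.650000, 1.751057) = 3.995828
  k4 = f(0.700000, 1.952970) = 4.479311
  w ← 1.553387 + (0.1/6)·(k1 + 2k2 + 2k3 + k4) = 1.951797
w(0.7) ≈ 1.9518

1.9518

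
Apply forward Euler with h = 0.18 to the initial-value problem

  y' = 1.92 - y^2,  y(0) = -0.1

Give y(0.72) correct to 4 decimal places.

Euler: y_{n+1} = y_n + h·f(x_n, y_n).
x=0.000000, y=-0.100000: f=1.910000 → y ← -0.100000 + 0.18·1.910000 = 0.243800
x=0.180000, y=0.243800: f=1.860562 → y ← 0.243800 + 0.18·1.860562 = 0.578701
x=0.360000, y=0.578701: f=1.585105 → y ← 0.578701 + 0.18·1.585105 = 0.864020
x=0.540000, y=0.864020: f=1.173469 → y ← 0.864020 + 0.18·1.173469 = 1.075244
y(0.72) ≈ 1.0752

1.0752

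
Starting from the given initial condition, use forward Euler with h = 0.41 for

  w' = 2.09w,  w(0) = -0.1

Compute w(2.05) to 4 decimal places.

Euler: w_{n+1} = w_n + h·f(t_n, w_n).
t=0.000000, w=-0.100000: f=-0.209000 → w ← -0.100000 + 0.41·(-0.209000) = -0.185690
t=0.410000, w=-0.185690: f=-0.388092 → w ← -0.185690 + 0.41·(-0.388092) = -0.344808
t=0.820000, w=-0.344808: f=-0.720648 → w ← -0.344808 + 0.41·(-0.720648) = -0.640274
t=1.230000, w=-0.640274: f=-1.338172 → w ← -0.640274 + 0.41·(-1.338172) = -1.188924
t=1.640000, w=-1.188924: f=-2.484851 → w ← -1.188924 + 0.41·(-2.484851) = -2.207713
w(2.05) ≈ -2.2077

-2.2077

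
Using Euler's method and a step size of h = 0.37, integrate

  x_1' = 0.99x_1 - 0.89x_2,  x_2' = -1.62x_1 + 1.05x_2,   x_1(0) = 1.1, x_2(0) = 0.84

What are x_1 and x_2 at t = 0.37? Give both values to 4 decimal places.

1.2263, 0.5070

Euler on (x_1,x_2): x_1_{n+1} = x_1_n + h·x_1', x_2_{n+1} = x_2_n + h·x_2'.
0.000000: (1.100000, 0.840000); f=(0.341400, -0.900000) → (1.226318, 0.507000)
(x_1(0.37), x_2(0.37)) ≈ (1.2263, 0.5070)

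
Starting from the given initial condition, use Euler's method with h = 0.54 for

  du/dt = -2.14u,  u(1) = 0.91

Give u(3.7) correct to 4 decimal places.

Euler: u_{n+1} = u_n + h·f(t_n, u_n).
t=1.000000, u=0.910000: f=-1.947400 → u ← 0.910000 + 0.54·(-1.947400) = -0.141596
t=1.540000, u=-0.141596: f=0.303015 → u ← -0.141596 + 0.54·0.303015 = 0.022032
t=2.080000, u=0.022032: f=-0.047149 → u ← 0.022032 + 0.54·(-0.047149) = -0.003428
t=2.620000, u=-0.003428: f=0.007336 → u ← -0.003428 + 0.54·0.007336 = 0.000533
t=3.160000, u=0.000533: f=-0.001142 → u ← 0.000533 + 0.54·(-0.001142) = -0.000083
u(3.7) ≈ -0.0001

-0.0001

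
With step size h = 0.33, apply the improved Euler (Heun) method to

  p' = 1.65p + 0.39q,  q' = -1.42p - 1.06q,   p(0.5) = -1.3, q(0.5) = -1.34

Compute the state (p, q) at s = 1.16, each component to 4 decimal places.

Heun on (p,q): k1 = f(s_n, state_n); k2 = f(s_n + h, state_n + h·k1); state_{n+1} = state_n + (h/2)·(k1 + k2).
0.500000: (-1.300000, -1.340000)
  k1 = (-2.667600, 3.266400)
  predictor → (-2.180308, -0.262088)
  k2 = (-3.699723, 3.373851)
  → (-2.350608, -0.244359)
0.830000: (-2.350608, -0.244359)
  k1 = (-3.973803, 3.596884)
  predictor → (-3.661963, 0.942613)
  k2 = (-5.674620, 4.200818)
  → (-3.942598, 1.042262)
(p(1.16), q(1.16)) ≈ (-3.9426, 1.0423)

-3.9426, 1.0423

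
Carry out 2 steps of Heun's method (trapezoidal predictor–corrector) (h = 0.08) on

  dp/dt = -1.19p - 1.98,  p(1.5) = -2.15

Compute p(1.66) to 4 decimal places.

Heun: k1 = f(t_n, p_n); k2 = f(t_n + h, p_n + h·k1); p_{n+1} = p_n + (h/2)·(k1 + k2).
t=1.500000, p=-2.150000:
  k1 = f(1.500000, -2.150000) = 0.578500
  k2 = f(1.580000, -2.103720) = 0.523427
  p ← -2.150000 + (0.08/2)·(0.578500 + 0.523427) = -2.105923
t=1.580000, p=-2.105923:
  k1 = f(1.580000, -2.105923) = 0.526048
  k2 = f(1.660000, -2.063839) = 0.475968
  p ← -2.105923 + (0.08/2)·(0.526048 + 0.475968) = -2.065842
p(1.66) ≈ -2.0658

-2.0658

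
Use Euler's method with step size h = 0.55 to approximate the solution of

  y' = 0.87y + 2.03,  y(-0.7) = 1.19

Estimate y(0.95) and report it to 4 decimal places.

9.0539

Euler: y_{n+1} = y_n + h·f(x_n, y_n).
x=-0.700000, y=1.190000: f=3.065300 → y ← 1.190000 + 0.55·3.065300 = 2.875915
x=-0.150000, y=2.875915: f=4.532046 → y ← 2.875915 + 0.55·4.532046 = 5.368540
x=0.400000, y=5.368540: f=6.700630 → y ← 5.368540 + 0.55·6.700630 = 9.053887
y(0.95) ≈ 9.0539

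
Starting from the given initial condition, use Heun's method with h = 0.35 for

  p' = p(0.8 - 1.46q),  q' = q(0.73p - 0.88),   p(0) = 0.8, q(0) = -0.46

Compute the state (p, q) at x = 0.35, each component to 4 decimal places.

1.3034, -0.4365

Heun on (p,q): k1 = f(x_n, state_n); k2 = f(x_n + h, state_n + h·k1); state_{n+1} = state_n + (h/2)·(k1 + k2).
0.000000: (0.800000, -0.460000)
  k1 = (1.177280, 0.136160)
  predictor → (1.212048, -0.412344)
  k2 = (1.699318, -0.001977)
  → (1.303405, -0.436518)
(p(0.35), q(0.35)) ≈ (1.3034, -0.4365)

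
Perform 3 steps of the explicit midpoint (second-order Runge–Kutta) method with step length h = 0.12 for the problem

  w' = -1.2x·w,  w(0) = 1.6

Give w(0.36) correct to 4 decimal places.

1.4798

Midpoint: k1 = f(x_n, w_n); k2 = f(x_n + h/2, w_n + (h/2)·k1); w_{n+1} = w_n + h·k2.
x=0.000000, w=1.600000:
  k1 = f(0.000000, 1.600000) = 0.000000
  k2 = f(0.060000, 1.600000) = -0.115200
  w ← 1.600000 + 0.12·(-0.115200) = 1.586176
x=0.120000, w=1.586176:
  k1 = f(0.120000, 1.586176) = -0.228409
  k2 = f(0.180000, 1.572471) = -0.339654
  w ← 1.586176 + 0.12·(-0.339654) = 1.545418
x=0.240000, w=1.545418:
  k1 = f(0.240000, 1.545418) = -0.445080
  k2 = f(0.300000, 1.518713) = -0.546737
  w ← 1.545418 + 0.12·(-0.546737) = 1.479809
w(0.36) ≈ 1.4798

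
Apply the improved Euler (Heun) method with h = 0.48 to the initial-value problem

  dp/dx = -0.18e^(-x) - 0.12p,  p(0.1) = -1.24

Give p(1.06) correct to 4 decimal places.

Heun: k1 = f(x_n, p_n); k2 = f(x_n + h, p_n + h·k1); p_{n+1} = p_n + (h/2)·(k1 + k2).
x=0.100000, p=-1.240000:
  k1 = f(0.100000, -1.240000) = -0.014071
  k2 = f(0.580000, -1.246754) = 0.048829
  p ← -1.240000 + (0.48/2)·(-0.014071 + 0.048829) = -1.231658
x=0.580000, p=-1.231658:
  k1 = f(0.580000, -1.231658) = 0.047017
  k2 = f(1.060000, -1.209090) = 0.082729
  p ← -1.231658 + (0.48/2)·(0.047017 + 0.082729) = -1.200519
p(1.06) ≈ -1.2005

-1.2005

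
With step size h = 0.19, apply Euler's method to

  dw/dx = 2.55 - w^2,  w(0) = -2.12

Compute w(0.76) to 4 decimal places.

Euler: w_{n+1} = w_n + h·f(x_n, w_n).
x=0.000000, w=-2.120000: f=-1.944400 → w ← -2.120000 + 0.19·(-1.944400) = -2.489436
x=0.190000, w=-2.489436: f=-3.647292 → w ← -2.489436 + 0.19·(-3.647292) = -3.182421
x=0.380000, w=-3.182421: f=-7.577806 → w ← -3.182421 + 0.19·(-7.577806) = -4.622205
x=0.570000, w=-4.622205: f=-18.814775 → w ← -4.622205 + 0.19·(-18.814775) = -8.197012
w(0.76) ≈ -8.1970

-8.1970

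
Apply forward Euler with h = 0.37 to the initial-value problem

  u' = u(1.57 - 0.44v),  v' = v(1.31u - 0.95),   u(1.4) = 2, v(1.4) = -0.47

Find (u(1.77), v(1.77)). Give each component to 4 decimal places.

Euler on (u,v): u_{n+1} = u_n + h·u', v_{n+1} = v_n + h·v'.
1.400000: (2.000000, -0.470000); f=(3.553600, -0.784900) → (3.314832, -0.760413)
(u(1.77), v(1.77)) ≈ (3.3148, -0.7604)

3.3148, -0.7604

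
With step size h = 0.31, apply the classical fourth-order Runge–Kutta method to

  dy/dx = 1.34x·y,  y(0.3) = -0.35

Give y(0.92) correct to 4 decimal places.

-0.5810

RK4: k1 = f(x_n, y_n); k2 = f(x_n + h/2, y_n + (h/2)·k1); k3 = f(x_n + h/2, y_n + (h/2)·k2); k4 = f(x_n + h, y_n + h·k3); y_{n+1} = y_n + (h/6)·(k1 + 2k2 + 2k3 + k4).
x=0.300000, y=-0.350000:
  k1 = f(0.300000, -0.350000) = -0.140700
  k2 = f(0.455000, -0.371808) = -0.226692
  k3 = f(0.455000, -0.385137) = -0.234818
  k4 = f(0.610000, -0.422794) = -0.345592
  y ← -0.350000 + (0.31/6)·(k1 + 2k2 + 2k3 + k4) = -0.422814
x=0.610000, y=-0.422814:
  k1 = f(0.610000, -0.422814) = -0.345608
  k2 = f(0.765000, -0.476384) = -0.488341
  k3 = f(0.765000, -0.498507) = -0.511020
  k4 = f(0.920000, -0.581231) = -0.716541
  y ← -0.422814 + (0.31/6)·(k1 + 2k2 + 2k3 + k4) = -0.580959
y(0.92) ≈ -0.5810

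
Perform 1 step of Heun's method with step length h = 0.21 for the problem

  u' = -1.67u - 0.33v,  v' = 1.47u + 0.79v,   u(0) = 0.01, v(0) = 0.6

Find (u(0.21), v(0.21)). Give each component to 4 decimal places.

-0.0307, 0.7042

Heun on (u,v): k1 = f(s_n, state_n); k2 = f(s_n + h, state_n + h·k1); state_{n+1} = state_n + (h/2)·(k1 + k2).
0.000000: (0.010000, 0.600000)
  k1 = (-0.214700, 0.488700)
  predictor → (-0.035087, 0.702627)
  k2 = (-0.173272, 0.503497)
  → (-0.030737, 0.704181)
(u(0.21), v(0.21)) ≈ (-0.0307, 0.7042)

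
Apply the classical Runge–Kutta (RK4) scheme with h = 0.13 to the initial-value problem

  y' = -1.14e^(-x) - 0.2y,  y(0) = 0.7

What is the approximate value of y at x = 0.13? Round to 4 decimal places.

RK4: k1 = f(x_n, y_n); k2 = f(x_n + h/2, y_n + (h/2)·k1); k3 = f(x_n + h/2, y_n + (h/2)·k2); k4 = f(x_n + h, y_n + h·k3); y_{n+1} = y_n + (h/6)·(k1 + 2k2 + 2k3 + k4).
x=0.000000, y=0.700000:
  k1 = f(0.000000, 0.700000) = -1.280000
  k2 = f(0.065000, 0.616800) = -1.191617
  k3 = f(0.065000, 0.622545) = -1.192766
  k4 = f(0.130000, 0.544940) = -1.110017
  y ← 0.700000 + (0.13/6)·(k1 + 2k2 + 2k3 + k4) = 0.544893
y(0.13) ≈ 0.5449

0.5449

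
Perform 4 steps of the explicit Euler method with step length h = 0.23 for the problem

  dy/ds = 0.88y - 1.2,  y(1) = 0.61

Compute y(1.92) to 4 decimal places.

-0.2116

Euler: y_{n+1} = y_n + h·f(s_n, y_n).
s=1.000000, y=0.610000: f=-0.663200 → y ← 0.610000 + 0.23·(-0.663200) = 0.457464
s=1.230000, y=0.457464: f=-0.797432 → y ← 0.457464 + 0.23·(-0.797432) = 0.274055
s=1.460000, y=0.274055: f=-0.958832 → y ← 0.274055 + 0.23·(-0.958832) = 0.053523
s=1.690000, y=0.053523: f=-1.152899 → y ← 0.053523 + 0.23·(-1.152899) = -0.211643
y(1.92) ≈ -0.2116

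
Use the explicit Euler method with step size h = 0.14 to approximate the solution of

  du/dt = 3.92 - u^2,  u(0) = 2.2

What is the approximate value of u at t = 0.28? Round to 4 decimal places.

Euler: u_{n+1} = u_n + h·f(t_n, u_n).
t=0.000000, u=2.200000: f=-0.920000 → u ← 2.200000 + 0.14·(-0.920000) = 2.071200
t=0.140000, u=2.071200: f=-0.369869 → u ← 2.071200 + 0.14·(-0.369869) = 2.019418
u(0.28) ≈ 2.0194

2.0194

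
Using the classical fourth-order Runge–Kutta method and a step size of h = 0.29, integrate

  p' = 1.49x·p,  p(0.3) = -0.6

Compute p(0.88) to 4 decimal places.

-0.9990

RK4: k1 = f(x_n, p_n); k2 = f(x_n + h/2, p_n + (h/2)·k1); k3 = f(x_n + h/2, p_n + (h/2)·k2); k4 = f(x_n + h, p_n + h·k3); p_{n+1} = p_n + (h/6)·(k1 + 2k2 + 2k3 + k4).
x=0.300000, p=-0.600000:
  k1 = f(0.300000, -0.600000) = -0.268200
  k2 = f(0.445000, -0.638889) = -0.423615
  k3 = f(0.445000, -0.661424) = -0.438557
  k4 = f(0.590000, -0.727182) = -0.639265
  p ← -0.600000 + (0.29/6)·(k1 + 2k2 + 2k3 + k4) = -0.727204
x=0.590000, p=-0.727204:
  k1 = f(0.590000, -0.727204) = -0.639285
  k2 = f(0.735000, -0.819901) = -0.897914
  k3 = f(0.735000, -0.857402) = -0.938984
  k4 = f(0.880000, -0.999509) = -1.310557
  p ← -0.727204 + (0.29/6)·(k1 + 2k2 + 2k3 + k4) = -0.999013
p(0.88) ≈ -0.9990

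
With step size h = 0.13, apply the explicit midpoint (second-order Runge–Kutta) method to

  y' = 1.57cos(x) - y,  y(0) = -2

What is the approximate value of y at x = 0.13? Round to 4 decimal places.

Midpoint: k1 = f(x_n, y_n); k2 = f(x_n + h/2, y_n + (h/2)·k1); y_{n+1} = y_n + h·k2.
x=0.000000, y=-2.000000:
  k1 = f(0.000000, -2.000000) = 3.570000
  k2 = f(0.065000, -1.767950) = 3.334635
  y ← -2.000000 + 0.13·3.334635 = -1.566498
y(0.13) ≈ -1.5665

-1.5665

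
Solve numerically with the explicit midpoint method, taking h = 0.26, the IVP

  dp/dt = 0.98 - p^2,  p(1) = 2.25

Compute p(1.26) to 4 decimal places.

Midpoint: k1 = f(t_n, p_n); k2 = f(t_n + h/2, p_n + (h/2)·k1); p_{n+1} = p_n + h·k2.
t=1.000000, p=2.250000:
  k1 = f(1.000000, 2.250000) = -4.082500
  k2 = f(1.130000, 1.719275) = -1.975907
  p ← 2.250000 + 0.26·(-1.975907) = 1.736264
p(1.26) ≈ 1.7363

1.7363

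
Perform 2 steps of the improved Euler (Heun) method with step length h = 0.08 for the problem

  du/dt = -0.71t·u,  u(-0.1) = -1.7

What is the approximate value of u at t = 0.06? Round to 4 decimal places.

-1.7039

Heun: k1 = f(t_n, u_n); k2 = f(t_n + h, u_n + h·k1); u_{n+1} = u_n + (h/2)·(k1 + k2).
t=-0.100000, u=-1.700000:
  k1 = f(-0.100000, -1.700000) = -0.120700
  k2 = f(-0.020000, -1.709656) = -0.024277
  u ← -1.700000 + (0.08/2)·(-0.120700 + (-0.024277)) = -1.705799
t=-0.020000, u=-1.705799:
  k1 = f(-0.020000, -1.705799) = -0.024222
  k2 = f(0.060000, -1.707737) = 0.072750
  u ← -1.705799 + (0.08/2)·(-0.024222 + 0.072750) = -1.703858
u(0.06) ≈ -1.7039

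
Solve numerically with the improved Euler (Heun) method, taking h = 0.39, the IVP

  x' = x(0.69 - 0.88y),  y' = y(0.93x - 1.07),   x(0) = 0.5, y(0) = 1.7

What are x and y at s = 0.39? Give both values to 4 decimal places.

Heun on (x,y): k1 = f(s_n, state_n); k2 = f(s_n + h, state_n + h·k1); state_{n+1} = state_n + (h/2)·(k1 + k2).
0.000000: (0.500000, 1.700000)
  k1 = (-0.403000, -1.028500)
  predictor → (0.342830, 1.298885)
  k2 = (-0.155308, -0.975681)
  → (0.391130, 1.309185)
(x(0.39), y(0.39)) ≈ (0.3911, 1.3092)

0.3911, 1.3092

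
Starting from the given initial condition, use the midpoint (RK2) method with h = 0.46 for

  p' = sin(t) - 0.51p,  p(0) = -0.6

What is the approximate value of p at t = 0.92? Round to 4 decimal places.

-0.0252

Midpoint: k1 = f(t_n, p_n); k2 = f(t_n + h/2, p_n + (h/2)·k1); p_{n+1} = p_n + h·k2.
t=0.000000, p=-0.600000:
  k1 = f(0.000000, -0.600000) = 0.306000
  k2 = f(0.230000, -0.529620) = 0.498084
  p ← -0.600000 + 0.46·0.498084 = -0.370881
t=0.460000, p=-0.370881:
  k1 = f(0.460000, -0.370881) = 0.633098
  k2 = f(0.690000, -0.225269) = 0.751424
  p ← -0.370881 + 0.46·0.751424 = -0.025226
p(0.92) ≈ -0.0252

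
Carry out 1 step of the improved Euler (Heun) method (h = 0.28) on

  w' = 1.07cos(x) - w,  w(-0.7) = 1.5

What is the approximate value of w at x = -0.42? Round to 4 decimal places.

1.3581

Heun: k1 = f(x_n, w_n); k2 = f(x_n + h, w_n + h·k1); w_{n+1} = w_n + (h/2)·(k1 + k2).
x=-0.700000, w=1.500000:
  k1 = f(-0.700000, 1.500000) = -0.681619
  k2 = f(-0.420000, 1.309147) = -0.332142
  w ← 1.500000 + (0.28/2)·(-0.681619 + (-0.332142)) = 1.358074
w(-0.42) ≈ 1.3581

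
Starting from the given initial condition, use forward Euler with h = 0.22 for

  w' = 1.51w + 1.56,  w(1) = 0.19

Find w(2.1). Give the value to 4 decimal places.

4.0992

Euler: w_{n+1} = w_n + h·f(x_n, w_n).
x=1.000000, w=0.190000: f=1.846900 → w ← 0.190000 + 0.22·1.846900 = 0.596318
x=1.220000, w=0.596318: f=2.460440 → w ← 0.596318 + 0.22·2.460440 = 1.137615
x=1.440000, w=1.137615: f=3.277798 → w ← 1.137615 + 0.22·3.277798 = 1.858730
x=1.660000, w=1.858730: f=4.366683 → w ← 1.858730 + 0.22·4.366683 = 2.819401
x=1.880000, w=2.819401: f=5.817295 → w ← 2.819401 + 0.22·5.817295 = 4.099206
w(2.1) ≈ 4.0992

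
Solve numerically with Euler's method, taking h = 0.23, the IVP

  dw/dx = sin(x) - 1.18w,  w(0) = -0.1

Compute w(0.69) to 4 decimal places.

Euler: w_{n+1} = w_n + h·f(x_n, w_n).
x=0.000000, w=-0.100000: f=0.118000 → w ← -0.100000 + 0.23·0.118000 = -0.072860
x=0.230000, w=-0.072860: f=0.313952 → w ← -0.072860 + 0.23·0.313952 = -0.000651
x=0.460000, w=-0.000651: f=0.444716 → w ← -0.000651 + 0.23·0.444716 = 0.101634
w(0.69) ≈ 0.1016

0.1016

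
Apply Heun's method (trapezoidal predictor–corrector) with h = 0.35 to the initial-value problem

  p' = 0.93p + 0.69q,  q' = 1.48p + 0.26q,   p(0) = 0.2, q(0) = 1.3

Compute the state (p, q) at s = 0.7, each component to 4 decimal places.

1.4376, 2.3050

Heun on (p,q): k1 = f(s_n, state_n); k2 = f(s_n + h, state_n + h·k1); state_{n+1} = state_n + (h/2)·(k1 + k2).
0.000000: (0.200000, 1.300000)
  k1 = (1.083000, 0.634000)
  predictor → (0.579050, 1.521900)
  k2 = (1.588627, 1.252688)
  → (0.667535, 1.630170)
0.350000: (0.667535, 1.630170)
  k1 = (1.745625, 1.411796)
  predictor → (1.278504, 2.124299)
  k2 = (2.654775, 2.444503)
  → (1.437605, 2.305023)
(p(0.7), q(0.7)) ≈ (1.4376, 2.3050)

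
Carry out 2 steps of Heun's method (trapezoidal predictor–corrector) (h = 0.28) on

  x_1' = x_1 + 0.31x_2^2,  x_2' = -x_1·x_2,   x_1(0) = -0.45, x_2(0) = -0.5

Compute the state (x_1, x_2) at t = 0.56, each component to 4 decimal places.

-0.7090, -0.6857

Heun on (x_1,x_2): k1 = f(t_n, state_n); k2 = f(t_n + h, state_n + h·k1); state_{n+1} = state_n + (h/2)·(k1 + k2).
0.000000: (-0.450000, -0.500000)
  k1 = (-0.372500, -0.225000)
  predictor → (-0.554300, -0.563000)
  k2 = (-0.456040, -0.312071)
  → (-0.565996, -0.575190)
0.280000: (-0.565996, -0.575190)
  k1 = (-0.463434, -0.325555)
  predictor → (-0.695757, -0.666345)
  k2 = (-0.558112, -0.463614)
  → (-0.709012, -0.685674)
(x_1(0.56), x_2(0.56)) ≈ (-0.7090, -0.6857)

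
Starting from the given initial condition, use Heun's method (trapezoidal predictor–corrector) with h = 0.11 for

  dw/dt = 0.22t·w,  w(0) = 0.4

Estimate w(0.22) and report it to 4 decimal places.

0.4021

Heun: k1 = f(t_n, w_n); k2 = f(t_n + h, w_n + h·k1); w_{n+1} = w_n + (h/2)·(k1 + k2).
t=0.000000, w=0.400000:
  k1 = f(0.000000, 0.400000) = 0.000000
  k2 = f(0.110000, 0.400000) = 0.009680
  w ← 0.400000 + (0.11/2)·(0.000000 + 0.009680) = 0.400532
t=0.110000, w=0.400532:
  k1 = f(0.110000, 0.400532) = 0.009693
  k2 = f(0.220000, 0.401599) = 0.019437
  w ← 0.400532 + (0.11/2)·(0.009693 + 0.019437) = 0.402135
w(0.22) ≈ 0.4021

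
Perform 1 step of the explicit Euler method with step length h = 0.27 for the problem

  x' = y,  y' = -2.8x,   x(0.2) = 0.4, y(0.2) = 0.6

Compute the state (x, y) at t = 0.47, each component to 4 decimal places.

Euler on (x,y): x_{n+1} = x_n + h·x', y_{n+1} = y_n + h·y'.
0.200000: (0.400000, 0.600000); f=(0.600000, -1.120000) → (0.562000, 0.297600)
(x(0.47), y(0.47)) ≈ (0.5620, 0.2976)

0.5620, 0.2976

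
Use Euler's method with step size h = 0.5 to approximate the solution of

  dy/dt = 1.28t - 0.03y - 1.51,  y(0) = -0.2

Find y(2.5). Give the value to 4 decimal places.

Euler: y_{n+1} = y_n + h·f(t_n, y_n).
t=0.000000, y=-0.200000: f=-1.504000 → y ← -0.200000 + 0.5·(-1.504000) = -0.952000
t=0.500000, y=-0.952000: f=-0.841440 → y ← -0.952000 + 0.5·(-0.841440) = -1.372720
t=1.000000, y=-1.372720: f=-0.188818 → y ← -1.372720 + 0.5·(-0.188818) = -1.467129
t=1.500000, y=-1.467129: f=0.454014 → y ← -1.467129 + 0.5·0.454014 = -1.240122
t=2.000000, y=-1.240122: f=1.087204 → y ← -1.240122 + 0.5·1.087204 = -0.696520
y(2.5) ≈ -0.6965

-0.6965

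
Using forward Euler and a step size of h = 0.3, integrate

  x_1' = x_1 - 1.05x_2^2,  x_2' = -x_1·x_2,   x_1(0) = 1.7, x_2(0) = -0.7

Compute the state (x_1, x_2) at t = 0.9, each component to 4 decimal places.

Euler on (x_1,x_2): x_1_{n+1} = x_1_n + h·x_1', x_2_{n+1} = x_2_n + h·x_2'.
0.000000: (1.700000, -0.700000); f=(1.185500, 1.190000) → (2.055650, -0.343000)
0.300000: (2.055650, -0.343000); f=(1.932119, 0.705088) → (2.635286, -0.131474)
0.600000: (2.635286, -0.131474); f=(2.617136, 0.346471) → (3.420426, -0.027532)
(x_1(0.9), x_2(0.9)) ≈ (3.4204, -0.0275)

3.4204, -0.0275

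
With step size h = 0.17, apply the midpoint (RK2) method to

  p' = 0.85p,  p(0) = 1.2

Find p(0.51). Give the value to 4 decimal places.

1.8487

Midpoint: k1 = f(t_n, p_n); k2 = f(t_n + h/2, p_n + (h/2)·k1); p_{n+1} = p_n + h·k2.
t=0.000000, p=1.200000:
  k1 = f(0.000000, 1.200000) = 1.020000
  k2 = f(0.085000, 1.286700) = 1.093695
  p ← 1.200000 + 0.17·1.093695 = 1.385928
t=0.170000, p=1.385928:
  k1 = f(0.170000, 1.385928) = 1.178039
  k2 = f(0.255000, 1.486061) = 1.263152
  p ← 1.385928 + 0.17·1.263152 = 1.600664
t=0.340000, p=1.600664:
  k1 = f(0.340000, 1.600664) = 1.360564
  k2 = f(0.425000, 1.716312) = 1.458865
  p ← 1.600664 + 0.17·1.458865 = 1.848671
p(0.51) ≈ 1.8487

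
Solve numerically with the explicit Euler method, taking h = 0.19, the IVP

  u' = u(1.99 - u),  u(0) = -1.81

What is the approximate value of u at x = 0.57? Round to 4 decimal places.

Euler: u_{n+1} = u_n + h·f(x_n, u_n).
x=0.000000, u=-1.810000: f=-6.878000 → u ← -1.810000 + 0.19·(-6.878000) = -3.116820
x=0.190000, u=-3.116820: f=-15.917039 → u ← -3.116820 + 0.19·(-15.917039) = -6.141057
x=0.380000, u=-6.141057: f=-49.933290 → u ← -6.141057 + 0.19·(-49.933290) = -15.628382
u(0.57) ≈ -15.6284

-15.6284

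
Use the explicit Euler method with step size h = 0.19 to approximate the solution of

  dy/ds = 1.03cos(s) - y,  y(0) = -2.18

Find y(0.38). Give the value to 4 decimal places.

Euler: y_{n+1} = y_n + h·f(s_n, y_n).
s=0.000000, y=-2.180000: f=3.210000 → y ← -2.180000 + 0.19·3.210000 = -1.570100
s=0.190000, y=-1.570100: f=2.581564 → y ← -1.570100 + 0.19·2.581564 = -1.079603
y(0.38) ≈ -1.0796

-1.0796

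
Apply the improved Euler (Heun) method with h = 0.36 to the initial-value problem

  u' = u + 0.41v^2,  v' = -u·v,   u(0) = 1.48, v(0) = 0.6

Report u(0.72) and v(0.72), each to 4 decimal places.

Heun on (u,v): k1 = f(t_n, state_n); k2 = f(t_n + h, state_n + h·k1); state_{n+1} = state_n + (h/2)·(k1 + k2).
0.000000: (1.480000, 0.600000)
  k1 = (1.627600, -0.888000)
  predictor → (2.065936, 0.280320)
  k2 = (2.098154, -0.579123)
  → (2.150636, 0.335918)
0.360000: (2.150636, 0.335918)
  k1 = (2.196900, -0.722437)
  predictor → (2.941520, 0.075841)
  k2 = (2.943878, -0.223087)
  → (3.075976, 0.165724)
(u(0.72), v(0.72)) ≈ (3.0760, 0.1657)

3.0760, 0.1657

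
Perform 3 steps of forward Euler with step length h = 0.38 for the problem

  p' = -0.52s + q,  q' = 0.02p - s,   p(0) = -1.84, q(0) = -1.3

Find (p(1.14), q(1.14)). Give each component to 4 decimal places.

Euler on (p,q): p_{n+1} = p_n + h·p', q_{n+1} = q_n + h·q'.
0.000000: (-1.840000, -1.300000); f=(-1.300000, -0.036800) → (-2.334000, -1.313984)
0.380000: (-2.334000, -1.313984); f=(-1.511584, -0.426680) → (-2.908402, -1.476122)
0.760000: (-2.908402, -1.476122); f=(-1.871322, -0.818168) → (-3.619504, -1.787026)
(p(1.14), q(1.14)) ≈ (-3.6195, -1.7870)

-3.6195, -1.7870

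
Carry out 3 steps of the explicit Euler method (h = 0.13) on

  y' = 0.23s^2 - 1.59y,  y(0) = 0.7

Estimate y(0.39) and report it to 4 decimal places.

Euler: y_{n+1} = y_n + h·f(s_n, y_n).
s=0.000000, y=0.700000: f=-1.113000 → y ← 0.700000 + 0.13·(-1.113000) = 0.555310
s=0.130000, y=0.555310: f=-0.879056 → y ← 0.555310 + 0.13·(-0.879056) = 0.441033
s=0.260000, y=0.441033: f=-0.685694 → y ← 0.441033 + 0.13·(-0.685694) = 0.351893
y(0.39) ≈ 0.3519

0.3519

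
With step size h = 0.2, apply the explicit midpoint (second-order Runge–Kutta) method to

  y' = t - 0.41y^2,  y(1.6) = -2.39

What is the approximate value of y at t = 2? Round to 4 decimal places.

Midpoint: k1 = f(t_n, y_n); k2 = f(t_n + h/2, y_n + (h/2)·k1); y_{n+1} = y_n + h·k2.
t=1.600000, y=-2.390000:
  k1 = f(1.600000, -2.390000) = -0.741961
  k2 = f(1.700000, -2.464196) = -0.789628
  y ← -2.390000 + 0.2·(-0.789628) = -2.547926
t=1.800000, y=-2.547926:
  k1 = f(1.800000, -2.547926) = -0.861689
  k2 = f(1.900000, -2.634094) = -0.944766
  y ← -2.547926 + 0.2·(-0.944766) = -2.736879
y(2) ≈ -2.7369

-2.7369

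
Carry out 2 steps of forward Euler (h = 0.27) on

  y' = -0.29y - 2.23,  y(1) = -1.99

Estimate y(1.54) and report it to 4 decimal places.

-2.8476

Euler: y_{n+1} = y_n + h·f(s_n, y_n).
s=1.000000, y=-1.990000: f=-1.652900 → y ← -1.990000 + 0.27·(-1.652900) = -2.436283
s=1.270000, y=-2.436283: f=-1.523478 → y ← -2.436283 + 0.27·(-1.523478) = -2.847622
y(1.54) ≈ -2.8476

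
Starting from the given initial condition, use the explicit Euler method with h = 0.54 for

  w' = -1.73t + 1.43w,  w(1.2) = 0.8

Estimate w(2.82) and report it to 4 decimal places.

Euler: w_{n+1} = w_n + h·f(t_n, w_n).
t=1.200000, w=0.800000: f=-0.932000 → w ← 0.800000 + 0.54·(-0.932000) = 0.296720
t=1.740000, w=0.296720: f=-2.585890 → w ← 0.296720 + 0.54·(-2.585890) = -1.099661
t=2.280000, w=-1.099661: f=-5.516915 → w ← -1.099661 + 0.54·(-5.516915) = -4.078795
w(2.82) ≈ -4.0788

-4.0788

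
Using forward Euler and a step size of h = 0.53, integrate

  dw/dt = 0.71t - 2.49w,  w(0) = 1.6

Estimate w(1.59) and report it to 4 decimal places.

Euler: w_{n+1} = w_n + h·f(t_n, w_n).
t=0.000000, w=1.600000: f=-3.984000 → w ← 1.600000 + 0.53·(-3.984000) = -0.511520
t=0.530000, w=-0.511520: f=1.649985 → w ← -0.511520 + 0.53·1.649985 = 0.362972
t=1.060000, w=0.362972: f=-0.151200 → w ← 0.362972 + 0.53·(-0.151200) = 0.282836
w(1.59) ≈ 0.2828

0.2828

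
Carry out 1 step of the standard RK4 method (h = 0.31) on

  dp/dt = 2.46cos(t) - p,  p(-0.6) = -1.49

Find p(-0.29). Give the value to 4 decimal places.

RK4: k1 = f(t_n, p_n); k2 = f(t_n + h/2, p_n + (h/2)·k1); k3 = f(t_n + h/2, p_n + (h/2)·k2); k4 = f(t_n + h, p_n + h·k3); p_{n+1} = p_n + (h/6)·(k1 + 2k2 + 2k3 + k4).
t=-0.600000, p=-1.490000:
  k1 = f(-0.600000, -1.490000) = 3.520326
  k2 = f(-0.445000, -0.944350) = 3.164772
  k3 = f(-0.445000, -0.999460) = 3.219883
  k4 = f(-0.290000, -0.491836) = 2.849116
  p ← -1.490000 + (0.31/6)·(k1 + 2k2 + 2k3 + k4) = -0.501165
p(-0.29) ≈ -0.5012

-0.5012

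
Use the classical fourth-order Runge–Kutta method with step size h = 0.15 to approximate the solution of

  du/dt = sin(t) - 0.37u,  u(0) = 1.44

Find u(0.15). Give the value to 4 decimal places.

RK4: k1 = f(t_n, u_n); k2 = f(t_n + h/2, u_n + (h/2)·k1); k3 = f(t_n + h/2, u_n + (h/2)·k2); k4 = f(t_n + h, u_n + h·k3); u_{n+1} = u_n + (h/6)·(k1 + 2k2 + 2k3 + k4).
t=0.000000, u=1.440000:
  k1 = f(0.000000, 1.440000) = -0.532800
  k2 = f(0.075000, 1.400040) = -0.443085
  k3 = f(0.075000, 1.406769) = -0.445575
  k4 = f(0.150000, 1.373164) = -0.358632
  u ← 1.440000 + (0.15/6)·(k1 + 2k2 + 2k3 + k4) = 1.373281
u(0.15) ≈ 1.3733

1.3733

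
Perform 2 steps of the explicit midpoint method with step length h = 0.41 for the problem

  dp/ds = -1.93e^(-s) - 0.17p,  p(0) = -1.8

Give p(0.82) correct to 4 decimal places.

-2.5510

Midpoint: k1 = f(s_n, p_n); k2 = f(s_n + h/2, p_n + (h/2)·k1); p_{n+1} = p_n + h·k2.
s=0.000000, p=-1.800000:
  k1 = f(0.000000, -1.800000) = -1.624000
  k2 = f(0.205000, -2.132920) = -1.209673
  p ← -1.800000 + 0.41·(-1.209673) = -2.295966
s=0.410000, p=-2.295966:
  k1 = f(0.410000, -2.295966) = -0.890531
  k2 = f(0.615000, -2.478525) = -0.622088
  p ← -2.295966 + 0.41·(-0.622088) = -2.551022
p(0.82) ≈ -2.5510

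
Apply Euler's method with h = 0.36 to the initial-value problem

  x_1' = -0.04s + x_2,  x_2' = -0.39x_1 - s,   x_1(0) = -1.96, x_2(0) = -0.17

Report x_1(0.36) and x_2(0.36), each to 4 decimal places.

-2.0212, 0.1052

Euler on (x_1,x_2): x_1_{n+1} = x_1_n + h·x_1', x_2_{n+1} = x_2_n + h·x_2'.
0.000000: (-1.960000, -0.170000); f=(-0.170000, 0.764400) → (-2.021200, 0.105184)
(x_1(0.36), x_2(0.36)) ≈ (-2.0212, 0.1052)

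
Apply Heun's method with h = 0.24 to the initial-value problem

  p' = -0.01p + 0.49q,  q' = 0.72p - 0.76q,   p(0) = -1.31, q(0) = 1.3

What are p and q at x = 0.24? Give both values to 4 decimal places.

-1.1814, 0.8923

Heun on (p,q): k1 = f(x_n, state_n); k2 = f(x_n + h, state_n + h·k1); state_{n+1} = state_n + (h/2)·(k1 + k2).
0.000000: (-1.310000, 1.300000)
  k1 = (0.650100, -1.931200)
  predictor → (-1.153976, 0.836512)
  k2 = (0.421431, -1.466612)
  → (-1.181416, 0.892263)
(p(0.24), q(0.24)) ≈ (-1.1814, 0.8923)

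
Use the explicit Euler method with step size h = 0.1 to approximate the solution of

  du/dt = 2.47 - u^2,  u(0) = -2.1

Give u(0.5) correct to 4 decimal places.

Euler: u_{n+1} = u_n + h·f(t_n, u_n).
t=0.000000, u=-2.100000: f=-1.940000 → u ← -2.100000 + 0.1·(-1.940000) = -2.294000
t=0.100000, u=-2.294000: f=-2.792436 → u ← -2.294000 + 0.1·(-2.792436) = -2.573244
t=0.200000, u=-2.573244: f=-4.151583 → u ← -2.573244 + 0.1·(-4.151583) = -2.988402
t=0.300000, u=-2.988402: f=-6.460546 → u ← -2.988402 + 0.1·(-6.460546) = -3.634456
t=0.400000, u=-3.634456: f=-10.739274 → u ← -3.634456 + 0.1·(-10.739274) = -4.708384
u(0.5) ≈ -4.7084

-4.7084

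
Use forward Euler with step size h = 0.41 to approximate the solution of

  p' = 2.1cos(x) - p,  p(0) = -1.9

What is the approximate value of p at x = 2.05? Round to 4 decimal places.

0.4454

Euler: p_{n+1} = p_n + h·f(x_n, p_n).
x=0.000000, p=-1.900000: f=4.000000 → p ← -1.900000 + 0.41·4.000000 = -0.260000
x=0.410000, p=-0.260000: f=2.185954 → p ← -0.260000 + 0.41·2.185954 = 0.636241
x=0.820000, p=0.636241: f=0.796424 → p ← 0.636241 + 0.41·0.796424 = 0.962775
x=1.230000, p=0.962775: f=-0.260875 → p ← 0.962775 + 0.41·(-0.260875) = 0.855816
x=1.640000, p=0.855816: f=-1.001027 → p ← 0.855816 + 0.41·(-1.001027) = 0.445394
p(2.05) ≈ 0.4454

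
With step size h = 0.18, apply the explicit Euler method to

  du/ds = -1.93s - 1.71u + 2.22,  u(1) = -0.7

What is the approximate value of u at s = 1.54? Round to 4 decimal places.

-0.2872

Euler: u_{n+1} = u_n + h·f(s_n, u_n).
s=1.000000, u=-0.700000: f=1.487000 → u ← -0.700000 + 0.18·1.487000 = -0.432340
s=1.180000, u=-0.432340: f=0.681901 → u ← -0.432340 + 0.18·0.681901 = -0.309598
s=1.360000, u=-0.309598: f=0.124612 → u ← -0.309598 + 0.18·0.124612 = -0.287168
u(1.54) ≈ -0.2872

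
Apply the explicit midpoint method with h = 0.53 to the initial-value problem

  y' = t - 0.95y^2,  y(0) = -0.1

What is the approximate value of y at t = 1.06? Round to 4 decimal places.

0.4410

Midpoint: k1 = f(t_n, y_n); k2 = f(t_n + h/2, y_n + (h/2)·k1); y_{n+1} = y_n + h·k2.
t=0.000000, y=-0.100000:
  k1 = f(0.000000, -0.100000) = -0.009500
  k2 = f(0.265000, -0.102518) = 0.255016
  y ← -0.100000 + 0.53·0.255016 = 0.035158
t=0.530000, y=0.035158:
  k1 = f(0.530000, 0.035158) = 0.528826
  k2 = f(0.795000, 0.175297) = 0.765807
  y ← 0.035158 + 0.53·0.765807 = 0.441036
y(1.06) ≈ 0.4410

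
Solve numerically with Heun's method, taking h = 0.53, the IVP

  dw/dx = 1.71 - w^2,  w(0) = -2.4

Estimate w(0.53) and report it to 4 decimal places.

-8.4978

Heun: k1 = f(x_n, w_n); k2 = f(x_n + h, w_n + h·k1); w_{n+1} = w_n + (h/2)·(k1 + k2).
x=0.000000, w=-2.400000:
  k1 = f(0.000000, -2.400000) = -4.050000
  k2 = f(0.530000, -4.546500) = -18.960662
  w ← -2.400000 + (0.53/2)·(-4.050000 + (-18.960662)) = -8.497825
w(0.53) ≈ -8.4978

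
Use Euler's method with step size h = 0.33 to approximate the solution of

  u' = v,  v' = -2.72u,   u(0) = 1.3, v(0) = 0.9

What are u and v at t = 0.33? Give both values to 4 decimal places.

Euler on (u,v): u_{n+1} = u_n + h·u', v_{n+1} = v_n + h·v'.
0.000000: (1.300000, 0.900000); f=(0.900000, -3.536000) → (1.597000, -0.266880)
(u(0.33), v(0.33)) ≈ (1.5970, -0.2669)

1.5970, -0.2669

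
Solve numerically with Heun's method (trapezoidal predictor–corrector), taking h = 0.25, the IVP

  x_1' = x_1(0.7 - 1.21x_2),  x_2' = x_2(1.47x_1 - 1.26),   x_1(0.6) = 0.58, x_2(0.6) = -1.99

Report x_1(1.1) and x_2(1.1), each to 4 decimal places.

2.4839, -2.5433

Heun on (x_1,x_2): k1 = f(s_n, state_n); k2 = f(s_n + h, state_n + h·k1); state_{n+1} = state_n + (h/2)·(k1 + k2).
0.600000: (0.580000, -1.990000)
  k1 = (1.802582, 0.810726)
  predictor → (1.030645, -1.787319)
  k2 = (2.950383, -0.455854)
  → (1.174121, -1.945641)
0.850000: (1.174121, -1.945641)
  k1 = (3.586029, -0.906586)
  predictor → (2.070628, -2.172287)
  k2 = (6.892018, -3.874976)
  → (2.483877, -2.543336)
(x_1(1.1), x_2(1.1)) ≈ (2.4839, -2.5433)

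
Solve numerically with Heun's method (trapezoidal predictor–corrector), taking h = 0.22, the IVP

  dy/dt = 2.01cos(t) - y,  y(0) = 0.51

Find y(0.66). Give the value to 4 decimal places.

1.1433

Heun: k1 = f(t_n, y_n); k2 = f(t_n + h, y_n + h·k1); y_{n+1} = y_n + (h/2)·(k1 + k2).
t=0.000000, y=0.510000:
  k1 = f(0.000000, 0.510000) = 1.500000
  k2 = f(0.220000, 0.840000) = 1.121554
  y ← 0.510000 + (0.22/2)·(1.500000 + 1.121554) = 0.798371
t=0.220000, y=0.798371:
  k1 = f(0.220000, 0.798371) = 1.163183
  k2 = f(0.440000, 1.054271) = 0.764280
  y ← 0.798371 + (0.22/2)·(1.163183 + 0.764280) = 1.010392
t=0.440000, y=1.010392:
  k1 = f(0.440000, 1.010392) = 0.808159
  k2 = f(0.660000, 1.188187) = 0.399698
  y ← 1.010392 + (0.22/2)·(0.808159 + 0.399698) = 1.143256
y(0.66) ≈ 1.1433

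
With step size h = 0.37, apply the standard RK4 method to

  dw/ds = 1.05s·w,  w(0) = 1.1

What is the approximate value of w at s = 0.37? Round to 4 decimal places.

RK4: k1 = f(s_n, w_n); k2 = f(s_n + h/2, w_n + (h/2)·k1); k3 = f(s_n + h/2, w_n + (h/2)·k2); k4 = f(s_n + h, w_n + h·k3); w_{n+1} = w_n + (h/6)·(k1 + 2k2 + 2k3 + k4).
s=0.000000, w=1.100000:
  k1 = f(0.000000, 1.100000) = 0.000000
  k2 = f(0.185000, 1.100000) = 0.213675
  k3 = f(0.185000, 1.139530) = 0.221354
  k4 = f(0.370000, 1.181901) = 0.459168
  w ← 1.100000 + (0.37/6)·(k1 + 2k2 + 2k3 + k4) = 1.181969
w(0.37) ≈ 1.1820

1.1820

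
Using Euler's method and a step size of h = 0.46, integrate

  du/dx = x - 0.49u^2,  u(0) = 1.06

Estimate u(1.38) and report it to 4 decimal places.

1.1236

Euler: u_{n+1} = u_n + h·f(x_n, u_n).
x=0.000000, u=1.060000: f=-0.550564 → u ← 1.060000 + 0.46·(-0.550564) = 0.806741
x=0.460000, u=0.806741: f=0.141093 → u ← 0.806741 + 0.46·0.141093 = 0.871643
x=0.920000, u=0.871643: f=0.547717 → u ← 0.871643 + 0.46·0.547717 = 1.123593
u(1.38) ≈ 1.1236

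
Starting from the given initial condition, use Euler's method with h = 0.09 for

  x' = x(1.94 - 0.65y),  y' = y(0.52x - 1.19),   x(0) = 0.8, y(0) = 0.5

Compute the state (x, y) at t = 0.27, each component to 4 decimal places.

1.2081, 0.4101

Euler on (x,y): x_{n+1} = x_n + h·x', y_{n+1} = y_n + h·y'.
0.000000: (0.800000, 0.500000); f=(1.292000, -0.387000) → (0.916280, 0.465170)
0.090000: (0.916280, 0.465170); f=(1.500536, -0.331915) → (1.051328, 0.435298)
0.180000: (1.051328, 0.435298); f=(1.742110, -0.280031) → (1.208118, 0.410095)
(x(0.27), y(0.27)) ≈ (1.2081, 0.4101)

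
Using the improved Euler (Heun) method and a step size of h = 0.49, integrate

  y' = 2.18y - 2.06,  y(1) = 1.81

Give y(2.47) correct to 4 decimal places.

16.8385

Heun: k1 = f(t_n, y_n); k2 = f(t_n + h, y_n + h·k1); y_{n+1} = y_n + (h/2)·(k1 + k2).
t=1.000000, y=1.810000:
  k1 = f(1.000000, 1.810000) = 1.885800
  k2 = f(1.490000, 2.734042) = 3.900212
  y ← 1.810000 + (0.49/2)·(1.885800 + 3.900212) = 3.227573
t=1.490000, y=3.227573:
  k1 = f(1.490000, 3.227573) = 4.976109
  k2 = f(1.980000, 5.665866) = 10.291588
  y ← 3.227573 + (0.49/2)·(4.976109 + 10.291588) = 6.968159
t=1.980000, y=6.968159:
  k1 = f(1.980000, 6.968159) = 13.130586
  k2 = f(2.470000, 13.402146) = 27.156677
  y ← 6.968159 + (0.49/2)·(13.130586 + 27.156677) = 16.838538
y(2.47) ≈ 16.8385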